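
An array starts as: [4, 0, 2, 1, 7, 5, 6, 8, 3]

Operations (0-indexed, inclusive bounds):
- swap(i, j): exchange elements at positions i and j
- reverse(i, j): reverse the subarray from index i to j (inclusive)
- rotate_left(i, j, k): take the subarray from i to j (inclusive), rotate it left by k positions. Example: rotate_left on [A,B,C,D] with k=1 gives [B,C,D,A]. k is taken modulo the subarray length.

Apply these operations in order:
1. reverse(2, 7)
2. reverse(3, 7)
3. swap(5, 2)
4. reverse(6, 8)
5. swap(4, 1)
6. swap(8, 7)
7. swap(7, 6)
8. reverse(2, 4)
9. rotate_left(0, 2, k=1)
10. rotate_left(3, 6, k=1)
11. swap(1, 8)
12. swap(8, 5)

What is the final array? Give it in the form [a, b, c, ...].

Answer: [1, 6, 4, 7, 8, 0, 2, 3, 5]

Derivation:
After 1 (reverse(2, 7)): [4, 0, 8, 6, 5, 7, 1, 2, 3]
After 2 (reverse(3, 7)): [4, 0, 8, 2, 1, 7, 5, 6, 3]
After 3 (swap(5, 2)): [4, 0, 7, 2, 1, 8, 5, 6, 3]
After 4 (reverse(6, 8)): [4, 0, 7, 2, 1, 8, 3, 6, 5]
After 5 (swap(4, 1)): [4, 1, 7, 2, 0, 8, 3, 6, 5]
After 6 (swap(8, 7)): [4, 1, 7, 2, 0, 8, 3, 5, 6]
After 7 (swap(7, 6)): [4, 1, 7, 2, 0, 8, 5, 3, 6]
After 8 (reverse(2, 4)): [4, 1, 0, 2, 7, 8, 5, 3, 6]
After 9 (rotate_left(0, 2, k=1)): [1, 0, 4, 2, 7, 8, 5, 3, 6]
After 10 (rotate_left(3, 6, k=1)): [1, 0, 4, 7, 8, 5, 2, 3, 6]
After 11 (swap(1, 8)): [1, 6, 4, 7, 8, 5, 2, 3, 0]
After 12 (swap(8, 5)): [1, 6, 4, 7, 8, 0, 2, 3, 5]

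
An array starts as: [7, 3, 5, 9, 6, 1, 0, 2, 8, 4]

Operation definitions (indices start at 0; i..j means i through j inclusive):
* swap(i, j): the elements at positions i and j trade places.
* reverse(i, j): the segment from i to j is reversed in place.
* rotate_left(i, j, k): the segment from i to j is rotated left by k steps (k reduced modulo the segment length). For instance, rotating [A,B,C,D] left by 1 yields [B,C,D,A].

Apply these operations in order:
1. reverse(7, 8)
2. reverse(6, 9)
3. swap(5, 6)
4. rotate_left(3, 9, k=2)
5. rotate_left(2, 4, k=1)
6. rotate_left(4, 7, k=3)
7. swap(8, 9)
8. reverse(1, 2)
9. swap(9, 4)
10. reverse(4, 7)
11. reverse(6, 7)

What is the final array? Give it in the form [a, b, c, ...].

Answer: [7, 4, 3, 1, 8, 2, 9, 5, 6, 0]

Derivation:
After 1 (reverse(7, 8)): [7, 3, 5, 9, 6, 1, 0, 8, 2, 4]
After 2 (reverse(6, 9)): [7, 3, 5, 9, 6, 1, 4, 2, 8, 0]
After 3 (swap(5, 6)): [7, 3, 5, 9, 6, 4, 1, 2, 8, 0]
After 4 (rotate_left(3, 9, k=2)): [7, 3, 5, 4, 1, 2, 8, 0, 9, 6]
After 5 (rotate_left(2, 4, k=1)): [7, 3, 4, 1, 5, 2, 8, 0, 9, 6]
After 6 (rotate_left(4, 7, k=3)): [7, 3, 4, 1, 0, 5, 2, 8, 9, 6]
After 7 (swap(8, 9)): [7, 3, 4, 1, 0, 5, 2, 8, 6, 9]
After 8 (reverse(1, 2)): [7, 4, 3, 1, 0, 5, 2, 8, 6, 9]
After 9 (swap(9, 4)): [7, 4, 3, 1, 9, 5, 2, 8, 6, 0]
After 10 (reverse(4, 7)): [7, 4, 3, 1, 8, 2, 5, 9, 6, 0]
After 11 (reverse(6, 7)): [7, 4, 3, 1, 8, 2, 9, 5, 6, 0]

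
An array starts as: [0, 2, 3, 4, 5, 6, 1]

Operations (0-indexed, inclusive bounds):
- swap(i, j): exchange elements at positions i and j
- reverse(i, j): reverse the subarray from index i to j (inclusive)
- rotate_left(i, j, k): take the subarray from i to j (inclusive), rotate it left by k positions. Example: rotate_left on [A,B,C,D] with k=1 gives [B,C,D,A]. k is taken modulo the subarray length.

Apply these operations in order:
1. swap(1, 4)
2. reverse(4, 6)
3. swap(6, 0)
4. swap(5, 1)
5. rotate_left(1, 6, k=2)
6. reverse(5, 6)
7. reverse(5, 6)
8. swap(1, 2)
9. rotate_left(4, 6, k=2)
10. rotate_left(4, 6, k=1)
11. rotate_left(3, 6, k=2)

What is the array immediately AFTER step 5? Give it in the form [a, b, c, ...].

Answer: [2, 4, 1, 5, 0, 6, 3]

Derivation:
After 1 (swap(1, 4)): [0, 5, 3, 4, 2, 6, 1]
After 2 (reverse(4, 6)): [0, 5, 3, 4, 1, 6, 2]
After 3 (swap(6, 0)): [2, 5, 3, 4, 1, 6, 0]
After 4 (swap(5, 1)): [2, 6, 3, 4, 1, 5, 0]
After 5 (rotate_left(1, 6, k=2)): [2, 4, 1, 5, 0, 6, 3]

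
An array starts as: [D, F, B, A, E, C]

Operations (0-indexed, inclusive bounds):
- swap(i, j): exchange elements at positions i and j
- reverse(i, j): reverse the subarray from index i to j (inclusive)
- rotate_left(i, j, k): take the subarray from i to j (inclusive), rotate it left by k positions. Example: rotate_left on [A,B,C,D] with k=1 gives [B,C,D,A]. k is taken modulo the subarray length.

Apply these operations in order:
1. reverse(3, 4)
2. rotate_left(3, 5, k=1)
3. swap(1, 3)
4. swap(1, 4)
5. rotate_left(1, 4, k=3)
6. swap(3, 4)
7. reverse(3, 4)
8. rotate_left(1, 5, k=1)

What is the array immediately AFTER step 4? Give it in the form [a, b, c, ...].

Answer: [D, C, B, F, A, E]

Derivation:
After 1 (reverse(3, 4)): [D, F, B, E, A, C]
After 2 (rotate_left(3, 5, k=1)): [D, F, B, A, C, E]
After 3 (swap(1, 3)): [D, A, B, F, C, E]
After 4 (swap(1, 4)): [D, C, B, F, A, E]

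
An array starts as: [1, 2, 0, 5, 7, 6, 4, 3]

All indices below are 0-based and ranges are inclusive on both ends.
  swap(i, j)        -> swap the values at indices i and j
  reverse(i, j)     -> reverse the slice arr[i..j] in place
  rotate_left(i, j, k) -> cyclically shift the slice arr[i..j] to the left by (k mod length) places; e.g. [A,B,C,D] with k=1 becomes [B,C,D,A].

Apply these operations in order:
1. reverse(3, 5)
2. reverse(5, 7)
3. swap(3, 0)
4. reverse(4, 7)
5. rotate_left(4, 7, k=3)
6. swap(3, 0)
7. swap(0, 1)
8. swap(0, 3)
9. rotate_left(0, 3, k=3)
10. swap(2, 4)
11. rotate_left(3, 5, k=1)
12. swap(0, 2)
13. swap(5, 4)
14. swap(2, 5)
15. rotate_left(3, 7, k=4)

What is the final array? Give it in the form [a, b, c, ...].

Answer: [7, 6, 5, 3, 1, 0, 2, 4]

Derivation:
After 1 (reverse(3, 5)): [1, 2, 0, 6, 7, 5, 4, 3]
After 2 (reverse(5, 7)): [1, 2, 0, 6, 7, 3, 4, 5]
After 3 (swap(3, 0)): [6, 2, 0, 1, 7, 3, 4, 5]
After 4 (reverse(4, 7)): [6, 2, 0, 1, 5, 4, 3, 7]
After 5 (rotate_left(4, 7, k=3)): [6, 2, 0, 1, 7, 5, 4, 3]
After 6 (swap(3, 0)): [1, 2, 0, 6, 7, 5, 4, 3]
After 7 (swap(0, 1)): [2, 1, 0, 6, 7, 5, 4, 3]
After 8 (swap(0, 3)): [6, 1, 0, 2, 7, 5, 4, 3]
After 9 (rotate_left(0, 3, k=3)): [2, 6, 1, 0, 7, 5, 4, 3]
After 10 (swap(2, 4)): [2, 6, 7, 0, 1, 5, 4, 3]
After 11 (rotate_left(3, 5, k=1)): [2, 6, 7, 1, 5, 0, 4, 3]
After 12 (swap(0, 2)): [7, 6, 2, 1, 5, 0, 4, 3]
After 13 (swap(5, 4)): [7, 6, 2, 1, 0, 5, 4, 3]
After 14 (swap(2, 5)): [7, 6, 5, 1, 0, 2, 4, 3]
After 15 (rotate_left(3, 7, k=4)): [7, 6, 5, 3, 1, 0, 2, 4]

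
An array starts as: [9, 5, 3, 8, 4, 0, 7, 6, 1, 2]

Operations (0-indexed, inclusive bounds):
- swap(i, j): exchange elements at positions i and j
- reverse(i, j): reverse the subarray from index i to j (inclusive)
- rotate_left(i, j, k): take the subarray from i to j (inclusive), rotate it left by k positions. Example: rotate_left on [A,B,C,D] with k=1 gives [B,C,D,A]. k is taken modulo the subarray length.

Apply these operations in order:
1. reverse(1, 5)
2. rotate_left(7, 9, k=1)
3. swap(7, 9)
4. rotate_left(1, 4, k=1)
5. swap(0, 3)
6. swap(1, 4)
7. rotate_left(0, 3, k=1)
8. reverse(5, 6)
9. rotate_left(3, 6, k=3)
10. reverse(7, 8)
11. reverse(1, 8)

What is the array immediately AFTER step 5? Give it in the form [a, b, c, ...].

After 1 (reverse(1, 5)): [9, 0, 4, 8, 3, 5, 7, 6, 1, 2]
After 2 (rotate_left(7, 9, k=1)): [9, 0, 4, 8, 3, 5, 7, 1, 2, 6]
After 3 (swap(7, 9)): [9, 0, 4, 8, 3, 5, 7, 6, 2, 1]
After 4 (rotate_left(1, 4, k=1)): [9, 4, 8, 3, 0, 5, 7, 6, 2, 1]
After 5 (swap(0, 3)): [3, 4, 8, 9, 0, 5, 7, 6, 2, 1]

Answer: [3, 4, 8, 9, 0, 5, 7, 6, 2, 1]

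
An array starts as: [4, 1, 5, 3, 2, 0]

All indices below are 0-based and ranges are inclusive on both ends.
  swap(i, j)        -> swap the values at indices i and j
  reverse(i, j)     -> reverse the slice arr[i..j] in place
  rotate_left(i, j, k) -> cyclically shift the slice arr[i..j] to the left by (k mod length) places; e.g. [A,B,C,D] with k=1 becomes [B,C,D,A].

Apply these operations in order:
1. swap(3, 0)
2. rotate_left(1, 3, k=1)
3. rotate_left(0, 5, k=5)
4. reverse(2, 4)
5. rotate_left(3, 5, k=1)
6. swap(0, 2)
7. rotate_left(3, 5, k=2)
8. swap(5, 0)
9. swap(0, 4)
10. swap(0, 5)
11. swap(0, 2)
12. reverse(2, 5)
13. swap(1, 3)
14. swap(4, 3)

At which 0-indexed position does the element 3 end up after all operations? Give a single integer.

After 1 (swap(3, 0)): [3, 1, 5, 4, 2, 0]
After 2 (rotate_left(1, 3, k=1)): [3, 5, 4, 1, 2, 0]
After 3 (rotate_left(0, 5, k=5)): [0, 3, 5, 4, 1, 2]
After 4 (reverse(2, 4)): [0, 3, 1, 4, 5, 2]
After 5 (rotate_left(3, 5, k=1)): [0, 3, 1, 5, 2, 4]
After 6 (swap(0, 2)): [1, 3, 0, 5, 2, 4]
After 7 (rotate_left(3, 5, k=2)): [1, 3, 0, 4, 5, 2]
After 8 (swap(5, 0)): [2, 3, 0, 4, 5, 1]
After 9 (swap(0, 4)): [5, 3, 0, 4, 2, 1]
After 10 (swap(0, 5)): [1, 3, 0, 4, 2, 5]
After 11 (swap(0, 2)): [0, 3, 1, 4, 2, 5]
After 12 (reverse(2, 5)): [0, 3, 5, 2, 4, 1]
After 13 (swap(1, 3)): [0, 2, 5, 3, 4, 1]
After 14 (swap(4, 3)): [0, 2, 5, 4, 3, 1]

Answer: 4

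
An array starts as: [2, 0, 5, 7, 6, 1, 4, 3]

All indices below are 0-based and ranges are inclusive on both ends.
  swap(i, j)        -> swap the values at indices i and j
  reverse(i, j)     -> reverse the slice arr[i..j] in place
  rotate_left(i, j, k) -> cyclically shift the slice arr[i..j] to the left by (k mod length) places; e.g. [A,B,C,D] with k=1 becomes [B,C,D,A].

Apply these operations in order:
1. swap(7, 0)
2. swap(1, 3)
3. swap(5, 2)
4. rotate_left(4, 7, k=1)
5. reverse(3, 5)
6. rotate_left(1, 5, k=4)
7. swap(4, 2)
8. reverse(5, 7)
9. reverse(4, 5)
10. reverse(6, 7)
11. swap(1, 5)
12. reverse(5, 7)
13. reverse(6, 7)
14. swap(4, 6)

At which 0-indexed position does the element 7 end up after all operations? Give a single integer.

After 1 (swap(7, 0)): [3, 0, 5, 7, 6, 1, 4, 2]
After 2 (swap(1, 3)): [3, 7, 5, 0, 6, 1, 4, 2]
After 3 (swap(5, 2)): [3, 7, 1, 0, 6, 5, 4, 2]
After 4 (rotate_left(4, 7, k=1)): [3, 7, 1, 0, 5, 4, 2, 6]
After 5 (reverse(3, 5)): [3, 7, 1, 4, 5, 0, 2, 6]
After 6 (rotate_left(1, 5, k=4)): [3, 0, 7, 1, 4, 5, 2, 6]
After 7 (swap(4, 2)): [3, 0, 4, 1, 7, 5, 2, 6]
After 8 (reverse(5, 7)): [3, 0, 4, 1, 7, 6, 2, 5]
After 9 (reverse(4, 5)): [3, 0, 4, 1, 6, 7, 2, 5]
After 10 (reverse(6, 7)): [3, 0, 4, 1, 6, 7, 5, 2]
After 11 (swap(1, 5)): [3, 7, 4, 1, 6, 0, 5, 2]
After 12 (reverse(5, 7)): [3, 7, 4, 1, 6, 2, 5, 0]
After 13 (reverse(6, 7)): [3, 7, 4, 1, 6, 2, 0, 5]
After 14 (swap(4, 6)): [3, 7, 4, 1, 0, 2, 6, 5]

Answer: 1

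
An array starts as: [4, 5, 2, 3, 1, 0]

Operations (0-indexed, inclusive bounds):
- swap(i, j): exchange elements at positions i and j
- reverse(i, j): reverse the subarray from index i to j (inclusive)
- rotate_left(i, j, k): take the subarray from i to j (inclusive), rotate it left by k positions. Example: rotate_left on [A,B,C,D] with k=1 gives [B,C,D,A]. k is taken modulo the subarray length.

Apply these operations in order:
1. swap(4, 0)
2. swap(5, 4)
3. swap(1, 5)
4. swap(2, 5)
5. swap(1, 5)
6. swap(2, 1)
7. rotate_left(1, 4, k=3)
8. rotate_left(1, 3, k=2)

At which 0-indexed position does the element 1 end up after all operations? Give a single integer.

Answer: 0

Derivation:
After 1 (swap(4, 0)): [1, 5, 2, 3, 4, 0]
After 2 (swap(5, 4)): [1, 5, 2, 3, 0, 4]
After 3 (swap(1, 5)): [1, 4, 2, 3, 0, 5]
After 4 (swap(2, 5)): [1, 4, 5, 3, 0, 2]
After 5 (swap(1, 5)): [1, 2, 5, 3, 0, 4]
After 6 (swap(2, 1)): [1, 5, 2, 3, 0, 4]
After 7 (rotate_left(1, 4, k=3)): [1, 0, 5, 2, 3, 4]
After 8 (rotate_left(1, 3, k=2)): [1, 2, 0, 5, 3, 4]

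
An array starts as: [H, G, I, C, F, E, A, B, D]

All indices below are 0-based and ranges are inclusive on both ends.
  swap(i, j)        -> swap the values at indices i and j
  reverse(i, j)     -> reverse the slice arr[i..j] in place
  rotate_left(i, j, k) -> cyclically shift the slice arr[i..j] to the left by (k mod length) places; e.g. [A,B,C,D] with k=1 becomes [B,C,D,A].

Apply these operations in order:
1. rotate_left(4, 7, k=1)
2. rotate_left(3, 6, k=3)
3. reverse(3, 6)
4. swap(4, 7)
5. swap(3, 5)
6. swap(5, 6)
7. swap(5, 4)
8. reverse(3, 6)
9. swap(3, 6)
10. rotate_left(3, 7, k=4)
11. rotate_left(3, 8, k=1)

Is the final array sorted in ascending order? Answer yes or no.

Answer: no

Derivation:
After 1 (rotate_left(4, 7, k=1)): [H, G, I, C, E, A, B, F, D]
After 2 (rotate_left(3, 6, k=3)): [H, G, I, B, C, E, A, F, D]
After 3 (reverse(3, 6)): [H, G, I, A, E, C, B, F, D]
After 4 (swap(4, 7)): [H, G, I, A, F, C, B, E, D]
After 5 (swap(3, 5)): [H, G, I, C, F, A, B, E, D]
After 6 (swap(5, 6)): [H, G, I, C, F, B, A, E, D]
After 7 (swap(5, 4)): [H, G, I, C, B, F, A, E, D]
After 8 (reverse(3, 6)): [H, G, I, A, F, B, C, E, D]
After 9 (swap(3, 6)): [H, G, I, C, F, B, A, E, D]
After 10 (rotate_left(3, 7, k=4)): [H, G, I, E, C, F, B, A, D]
After 11 (rotate_left(3, 8, k=1)): [H, G, I, C, F, B, A, D, E]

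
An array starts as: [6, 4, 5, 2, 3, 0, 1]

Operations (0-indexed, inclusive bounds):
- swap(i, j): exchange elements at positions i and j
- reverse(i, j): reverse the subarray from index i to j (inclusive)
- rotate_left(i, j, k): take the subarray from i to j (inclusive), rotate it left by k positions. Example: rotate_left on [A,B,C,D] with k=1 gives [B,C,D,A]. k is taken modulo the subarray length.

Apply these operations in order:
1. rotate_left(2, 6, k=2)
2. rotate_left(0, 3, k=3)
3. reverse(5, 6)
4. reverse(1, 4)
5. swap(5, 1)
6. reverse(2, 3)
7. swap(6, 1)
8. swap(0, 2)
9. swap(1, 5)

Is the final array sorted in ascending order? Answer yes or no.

Answer: no

Derivation:
After 1 (rotate_left(2, 6, k=2)): [6, 4, 3, 0, 1, 5, 2]
After 2 (rotate_left(0, 3, k=3)): [0, 6, 4, 3, 1, 5, 2]
After 3 (reverse(5, 6)): [0, 6, 4, 3, 1, 2, 5]
After 4 (reverse(1, 4)): [0, 1, 3, 4, 6, 2, 5]
After 5 (swap(5, 1)): [0, 2, 3, 4, 6, 1, 5]
After 6 (reverse(2, 3)): [0, 2, 4, 3, 6, 1, 5]
After 7 (swap(6, 1)): [0, 5, 4, 3, 6, 1, 2]
After 8 (swap(0, 2)): [4, 5, 0, 3, 6, 1, 2]
After 9 (swap(1, 5)): [4, 1, 0, 3, 6, 5, 2]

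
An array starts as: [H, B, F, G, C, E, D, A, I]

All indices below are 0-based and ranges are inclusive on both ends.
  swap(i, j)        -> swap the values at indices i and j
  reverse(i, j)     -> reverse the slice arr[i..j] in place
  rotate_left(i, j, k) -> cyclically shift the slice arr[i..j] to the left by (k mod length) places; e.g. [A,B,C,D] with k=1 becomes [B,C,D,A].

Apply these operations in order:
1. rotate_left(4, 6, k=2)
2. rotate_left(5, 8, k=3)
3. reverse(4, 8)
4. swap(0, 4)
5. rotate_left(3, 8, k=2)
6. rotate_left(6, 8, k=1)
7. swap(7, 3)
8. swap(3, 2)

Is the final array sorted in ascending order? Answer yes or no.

After 1 (rotate_left(4, 6, k=2)): [H, B, F, G, D, C, E, A, I]
After 2 (rotate_left(5, 8, k=3)): [H, B, F, G, D, I, C, E, A]
After 3 (reverse(4, 8)): [H, B, F, G, A, E, C, I, D]
After 4 (swap(0, 4)): [A, B, F, G, H, E, C, I, D]
After 5 (rotate_left(3, 8, k=2)): [A, B, F, E, C, I, D, G, H]
After 6 (rotate_left(6, 8, k=1)): [A, B, F, E, C, I, G, H, D]
After 7 (swap(7, 3)): [A, B, F, H, C, I, G, E, D]
After 8 (swap(3, 2)): [A, B, H, F, C, I, G, E, D]

Answer: no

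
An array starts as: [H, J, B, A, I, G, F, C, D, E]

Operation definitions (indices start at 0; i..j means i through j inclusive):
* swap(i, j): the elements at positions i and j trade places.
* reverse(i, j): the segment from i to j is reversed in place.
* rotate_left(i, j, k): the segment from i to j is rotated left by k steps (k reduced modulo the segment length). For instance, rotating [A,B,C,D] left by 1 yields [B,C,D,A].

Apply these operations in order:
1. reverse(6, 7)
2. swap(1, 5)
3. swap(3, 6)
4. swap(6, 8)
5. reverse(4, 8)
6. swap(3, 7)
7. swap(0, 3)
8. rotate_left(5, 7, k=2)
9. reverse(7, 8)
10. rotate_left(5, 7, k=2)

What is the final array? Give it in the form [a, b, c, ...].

After 1 (reverse(6, 7)): [H, J, B, A, I, G, C, F, D, E]
After 2 (swap(1, 5)): [H, G, B, A, I, J, C, F, D, E]
After 3 (swap(3, 6)): [H, G, B, C, I, J, A, F, D, E]
After 4 (swap(6, 8)): [H, G, B, C, I, J, D, F, A, E]
After 5 (reverse(4, 8)): [H, G, B, C, A, F, D, J, I, E]
After 6 (swap(3, 7)): [H, G, B, J, A, F, D, C, I, E]
After 7 (swap(0, 3)): [J, G, B, H, A, F, D, C, I, E]
After 8 (rotate_left(5, 7, k=2)): [J, G, B, H, A, C, F, D, I, E]
After 9 (reverse(7, 8)): [J, G, B, H, A, C, F, I, D, E]
After 10 (rotate_left(5, 7, k=2)): [J, G, B, H, A, I, C, F, D, E]

Answer: [J, G, B, H, A, I, C, F, D, E]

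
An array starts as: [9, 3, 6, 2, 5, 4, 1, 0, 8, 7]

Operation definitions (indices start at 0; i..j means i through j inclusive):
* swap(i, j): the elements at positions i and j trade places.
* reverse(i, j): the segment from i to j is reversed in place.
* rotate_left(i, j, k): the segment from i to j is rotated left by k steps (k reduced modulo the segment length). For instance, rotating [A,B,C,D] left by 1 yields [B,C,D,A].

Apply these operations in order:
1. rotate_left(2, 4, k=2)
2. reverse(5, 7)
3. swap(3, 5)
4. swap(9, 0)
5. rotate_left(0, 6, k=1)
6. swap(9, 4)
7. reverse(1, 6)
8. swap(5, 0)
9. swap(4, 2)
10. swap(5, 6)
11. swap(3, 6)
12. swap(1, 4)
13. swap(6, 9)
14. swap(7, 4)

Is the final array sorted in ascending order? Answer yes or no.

Answer: yes

Derivation:
After 1 (rotate_left(2, 4, k=2)): [9, 3, 5, 6, 2, 4, 1, 0, 8, 7]
After 2 (reverse(5, 7)): [9, 3, 5, 6, 2, 0, 1, 4, 8, 7]
After 3 (swap(3, 5)): [9, 3, 5, 0, 2, 6, 1, 4, 8, 7]
After 4 (swap(9, 0)): [7, 3, 5, 0, 2, 6, 1, 4, 8, 9]
After 5 (rotate_left(0, 6, k=1)): [3, 5, 0, 2, 6, 1, 7, 4, 8, 9]
After 6 (swap(9, 4)): [3, 5, 0, 2, 9, 1, 7, 4, 8, 6]
After 7 (reverse(1, 6)): [3, 7, 1, 9, 2, 0, 5, 4, 8, 6]
After 8 (swap(5, 0)): [0, 7, 1, 9, 2, 3, 5, 4, 8, 6]
After 9 (swap(4, 2)): [0, 7, 2, 9, 1, 3, 5, 4, 8, 6]
After 10 (swap(5, 6)): [0, 7, 2, 9, 1, 5, 3, 4, 8, 6]
After 11 (swap(3, 6)): [0, 7, 2, 3, 1, 5, 9, 4, 8, 6]
After 12 (swap(1, 4)): [0, 1, 2, 3, 7, 5, 9, 4, 8, 6]
After 13 (swap(6, 9)): [0, 1, 2, 3, 7, 5, 6, 4, 8, 9]
After 14 (swap(7, 4)): [0, 1, 2, 3, 4, 5, 6, 7, 8, 9]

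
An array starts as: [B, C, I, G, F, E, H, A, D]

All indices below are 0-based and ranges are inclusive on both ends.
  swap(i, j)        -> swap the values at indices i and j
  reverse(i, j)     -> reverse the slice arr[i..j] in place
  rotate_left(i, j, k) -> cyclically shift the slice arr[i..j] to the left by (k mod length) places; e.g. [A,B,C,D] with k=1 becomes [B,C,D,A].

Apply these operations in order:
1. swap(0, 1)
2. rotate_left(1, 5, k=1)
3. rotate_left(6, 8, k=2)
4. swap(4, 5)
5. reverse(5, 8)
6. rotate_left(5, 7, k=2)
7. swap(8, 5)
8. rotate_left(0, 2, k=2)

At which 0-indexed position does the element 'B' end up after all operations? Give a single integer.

After 1 (swap(0, 1)): [C, B, I, G, F, E, H, A, D]
After 2 (rotate_left(1, 5, k=1)): [C, I, G, F, E, B, H, A, D]
After 3 (rotate_left(6, 8, k=2)): [C, I, G, F, E, B, D, H, A]
After 4 (swap(4, 5)): [C, I, G, F, B, E, D, H, A]
After 5 (reverse(5, 8)): [C, I, G, F, B, A, H, D, E]
After 6 (rotate_left(5, 7, k=2)): [C, I, G, F, B, D, A, H, E]
After 7 (swap(8, 5)): [C, I, G, F, B, E, A, H, D]
After 8 (rotate_left(0, 2, k=2)): [G, C, I, F, B, E, A, H, D]

Answer: 4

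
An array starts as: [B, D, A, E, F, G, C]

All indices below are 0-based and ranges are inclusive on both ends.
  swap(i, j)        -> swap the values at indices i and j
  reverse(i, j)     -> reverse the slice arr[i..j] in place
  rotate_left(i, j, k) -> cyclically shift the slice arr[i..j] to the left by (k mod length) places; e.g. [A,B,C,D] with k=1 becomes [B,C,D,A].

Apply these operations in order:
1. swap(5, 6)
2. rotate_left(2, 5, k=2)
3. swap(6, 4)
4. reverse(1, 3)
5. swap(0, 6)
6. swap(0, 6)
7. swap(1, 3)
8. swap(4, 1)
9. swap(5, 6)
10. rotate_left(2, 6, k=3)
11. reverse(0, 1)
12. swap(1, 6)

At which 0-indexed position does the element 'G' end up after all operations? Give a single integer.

Answer: 0

Derivation:
After 1 (swap(5, 6)): [B, D, A, E, F, C, G]
After 2 (rotate_left(2, 5, k=2)): [B, D, F, C, A, E, G]
After 3 (swap(6, 4)): [B, D, F, C, G, E, A]
After 4 (reverse(1, 3)): [B, C, F, D, G, E, A]
After 5 (swap(0, 6)): [A, C, F, D, G, E, B]
After 6 (swap(0, 6)): [B, C, F, D, G, E, A]
After 7 (swap(1, 3)): [B, D, F, C, G, E, A]
After 8 (swap(4, 1)): [B, G, F, C, D, E, A]
After 9 (swap(5, 6)): [B, G, F, C, D, A, E]
After 10 (rotate_left(2, 6, k=3)): [B, G, A, E, F, C, D]
After 11 (reverse(0, 1)): [G, B, A, E, F, C, D]
After 12 (swap(1, 6)): [G, D, A, E, F, C, B]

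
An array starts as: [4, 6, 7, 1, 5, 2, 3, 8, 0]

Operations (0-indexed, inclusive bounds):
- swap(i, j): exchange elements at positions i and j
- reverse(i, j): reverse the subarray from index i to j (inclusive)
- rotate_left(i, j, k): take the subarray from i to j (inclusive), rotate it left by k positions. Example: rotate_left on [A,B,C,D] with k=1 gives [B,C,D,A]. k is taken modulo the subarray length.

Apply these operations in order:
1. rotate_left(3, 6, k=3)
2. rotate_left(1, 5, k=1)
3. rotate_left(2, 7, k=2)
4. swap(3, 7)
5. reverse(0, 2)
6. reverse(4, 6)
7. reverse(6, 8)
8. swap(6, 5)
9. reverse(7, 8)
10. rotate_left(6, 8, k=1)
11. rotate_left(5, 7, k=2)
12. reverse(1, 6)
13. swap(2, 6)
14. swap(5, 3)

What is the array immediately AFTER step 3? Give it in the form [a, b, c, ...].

After 1 (rotate_left(3, 6, k=3)): [4, 6, 7, 3, 1, 5, 2, 8, 0]
After 2 (rotate_left(1, 5, k=1)): [4, 7, 3, 1, 5, 6, 2, 8, 0]
After 3 (rotate_left(2, 7, k=2)): [4, 7, 5, 6, 2, 8, 3, 1, 0]

Answer: [4, 7, 5, 6, 2, 8, 3, 1, 0]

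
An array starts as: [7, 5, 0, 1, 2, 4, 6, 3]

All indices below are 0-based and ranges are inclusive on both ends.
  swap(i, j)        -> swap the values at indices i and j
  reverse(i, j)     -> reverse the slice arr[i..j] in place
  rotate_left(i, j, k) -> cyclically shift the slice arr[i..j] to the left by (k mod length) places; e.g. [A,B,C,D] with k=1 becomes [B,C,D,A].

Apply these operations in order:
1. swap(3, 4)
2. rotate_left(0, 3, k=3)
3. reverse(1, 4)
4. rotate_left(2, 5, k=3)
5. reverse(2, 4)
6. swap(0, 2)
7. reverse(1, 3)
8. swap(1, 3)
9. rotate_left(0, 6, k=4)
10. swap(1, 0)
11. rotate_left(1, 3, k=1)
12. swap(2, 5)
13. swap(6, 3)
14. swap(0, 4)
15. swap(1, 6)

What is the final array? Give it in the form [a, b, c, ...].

Answer: [1, 4, 2, 0, 7, 5, 6, 3]

Derivation:
After 1 (swap(3, 4)): [7, 5, 0, 2, 1, 4, 6, 3]
After 2 (rotate_left(0, 3, k=3)): [2, 7, 5, 0, 1, 4, 6, 3]
After 3 (reverse(1, 4)): [2, 1, 0, 5, 7, 4, 6, 3]
After 4 (rotate_left(2, 5, k=3)): [2, 1, 4, 0, 5, 7, 6, 3]
After 5 (reverse(2, 4)): [2, 1, 5, 0, 4, 7, 6, 3]
After 6 (swap(0, 2)): [5, 1, 2, 0, 4, 7, 6, 3]
After 7 (reverse(1, 3)): [5, 0, 2, 1, 4, 7, 6, 3]
After 8 (swap(1, 3)): [5, 1, 2, 0, 4, 7, 6, 3]
After 9 (rotate_left(0, 6, k=4)): [4, 7, 6, 5, 1, 2, 0, 3]
After 10 (swap(1, 0)): [7, 4, 6, 5, 1, 2, 0, 3]
After 11 (rotate_left(1, 3, k=1)): [7, 6, 5, 4, 1, 2, 0, 3]
After 12 (swap(2, 5)): [7, 6, 2, 4, 1, 5, 0, 3]
After 13 (swap(6, 3)): [7, 6, 2, 0, 1, 5, 4, 3]
After 14 (swap(0, 4)): [1, 6, 2, 0, 7, 5, 4, 3]
After 15 (swap(1, 6)): [1, 4, 2, 0, 7, 5, 6, 3]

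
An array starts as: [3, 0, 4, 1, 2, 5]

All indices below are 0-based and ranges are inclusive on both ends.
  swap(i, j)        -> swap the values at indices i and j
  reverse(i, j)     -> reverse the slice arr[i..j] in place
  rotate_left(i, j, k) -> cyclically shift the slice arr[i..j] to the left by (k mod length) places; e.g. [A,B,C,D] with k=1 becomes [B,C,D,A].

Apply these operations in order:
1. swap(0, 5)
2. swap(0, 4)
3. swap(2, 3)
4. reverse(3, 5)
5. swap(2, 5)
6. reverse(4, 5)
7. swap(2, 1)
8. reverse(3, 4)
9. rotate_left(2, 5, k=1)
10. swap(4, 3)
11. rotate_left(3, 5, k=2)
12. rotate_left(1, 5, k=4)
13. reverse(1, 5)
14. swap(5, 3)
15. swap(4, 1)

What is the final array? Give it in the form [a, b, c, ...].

Answer: [2, 4, 0, 3, 5, 1]

Derivation:
After 1 (swap(0, 5)): [5, 0, 4, 1, 2, 3]
After 2 (swap(0, 4)): [2, 0, 4, 1, 5, 3]
After 3 (swap(2, 3)): [2, 0, 1, 4, 5, 3]
After 4 (reverse(3, 5)): [2, 0, 1, 3, 5, 4]
After 5 (swap(2, 5)): [2, 0, 4, 3, 5, 1]
After 6 (reverse(4, 5)): [2, 0, 4, 3, 1, 5]
After 7 (swap(2, 1)): [2, 4, 0, 3, 1, 5]
After 8 (reverse(3, 4)): [2, 4, 0, 1, 3, 5]
After 9 (rotate_left(2, 5, k=1)): [2, 4, 1, 3, 5, 0]
After 10 (swap(4, 3)): [2, 4, 1, 5, 3, 0]
After 11 (rotate_left(3, 5, k=2)): [2, 4, 1, 0, 5, 3]
After 12 (rotate_left(1, 5, k=4)): [2, 3, 4, 1, 0, 5]
After 13 (reverse(1, 5)): [2, 5, 0, 1, 4, 3]
After 14 (swap(5, 3)): [2, 5, 0, 3, 4, 1]
After 15 (swap(4, 1)): [2, 4, 0, 3, 5, 1]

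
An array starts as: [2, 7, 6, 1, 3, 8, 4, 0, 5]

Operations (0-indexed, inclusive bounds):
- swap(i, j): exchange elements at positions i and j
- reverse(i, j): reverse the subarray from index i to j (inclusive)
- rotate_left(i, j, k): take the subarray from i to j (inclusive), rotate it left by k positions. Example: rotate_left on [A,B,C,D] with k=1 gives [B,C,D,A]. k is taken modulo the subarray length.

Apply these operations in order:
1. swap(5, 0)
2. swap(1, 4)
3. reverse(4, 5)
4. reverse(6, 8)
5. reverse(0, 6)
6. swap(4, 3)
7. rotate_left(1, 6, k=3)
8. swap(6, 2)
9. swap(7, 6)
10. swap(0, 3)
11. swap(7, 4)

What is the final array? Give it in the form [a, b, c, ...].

Answer: [8, 1, 6, 5, 3, 2, 0, 7, 4]

Derivation:
After 1 (swap(5, 0)): [8, 7, 6, 1, 3, 2, 4, 0, 5]
After 2 (swap(1, 4)): [8, 3, 6, 1, 7, 2, 4, 0, 5]
After 3 (reverse(4, 5)): [8, 3, 6, 1, 2, 7, 4, 0, 5]
After 4 (reverse(6, 8)): [8, 3, 6, 1, 2, 7, 5, 0, 4]
After 5 (reverse(0, 6)): [5, 7, 2, 1, 6, 3, 8, 0, 4]
After 6 (swap(4, 3)): [5, 7, 2, 6, 1, 3, 8, 0, 4]
After 7 (rotate_left(1, 6, k=3)): [5, 1, 3, 8, 7, 2, 6, 0, 4]
After 8 (swap(6, 2)): [5, 1, 6, 8, 7, 2, 3, 0, 4]
After 9 (swap(7, 6)): [5, 1, 6, 8, 7, 2, 0, 3, 4]
After 10 (swap(0, 3)): [8, 1, 6, 5, 7, 2, 0, 3, 4]
After 11 (swap(7, 4)): [8, 1, 6, 5, 3, 2, 0, 7, 4]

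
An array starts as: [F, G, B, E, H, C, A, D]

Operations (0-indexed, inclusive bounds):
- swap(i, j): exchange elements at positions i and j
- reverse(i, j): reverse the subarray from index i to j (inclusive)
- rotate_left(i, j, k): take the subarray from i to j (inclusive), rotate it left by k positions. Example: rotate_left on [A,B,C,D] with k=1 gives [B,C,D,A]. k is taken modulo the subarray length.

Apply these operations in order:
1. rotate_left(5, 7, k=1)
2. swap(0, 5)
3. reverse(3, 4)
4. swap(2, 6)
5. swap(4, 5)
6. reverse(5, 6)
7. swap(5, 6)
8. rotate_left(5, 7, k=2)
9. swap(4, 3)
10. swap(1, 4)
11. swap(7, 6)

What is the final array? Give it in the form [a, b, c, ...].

Answer: [A, H, D, F, G, C, B, E]

Derivation:
After 1 (rotate_left(5, 7, k=1)): [F, G, B, E, H, A, D, C]
After 2 (swap(0, 5)): [A, G, B, E, H, F, D, C]
After 3 (reverse(3, 4)): [A, G, B, H, E, F, D, C]
After 4 (swap(2, 6)): [A, G, D, H, E, F, B, C]
After 5 (swap(4, 5)): [A, G, D, H, F, E, B, C]
After 6 (reverse(5, 6)): [A, G, D, H, F, B, E, C]
After 7 (swap(5, 6)): [A, G, D, H, F, E, B, C]
After 8 (rotate_left(5, 7, k=2)): [A, G, D, H, F, C, E, B]
After 9 (swap(4, 3)): [A, G, D, F, H, C, E, B]
After 10 (swap(1, 4)): [A, H, D, F, G, C, E, B]
After 11 (swap(7, 6)): [A, H, D, F, G, C, B, E]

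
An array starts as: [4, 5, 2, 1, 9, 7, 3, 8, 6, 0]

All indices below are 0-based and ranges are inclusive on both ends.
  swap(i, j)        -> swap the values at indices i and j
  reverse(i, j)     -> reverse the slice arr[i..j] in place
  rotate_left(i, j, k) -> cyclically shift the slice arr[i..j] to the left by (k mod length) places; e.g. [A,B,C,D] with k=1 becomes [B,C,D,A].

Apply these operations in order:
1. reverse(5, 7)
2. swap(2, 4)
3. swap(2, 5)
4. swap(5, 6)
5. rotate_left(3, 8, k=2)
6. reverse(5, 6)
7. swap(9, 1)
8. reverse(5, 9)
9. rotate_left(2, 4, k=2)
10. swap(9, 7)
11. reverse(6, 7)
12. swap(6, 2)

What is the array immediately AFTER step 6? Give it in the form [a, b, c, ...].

Answer: [4, 5, 8, 3, 9, 6, 7, 1, 2, 0]

Derivation:
After 1 (reverse(5, 7)): [4, 5, 2, 1, 9, 8, 3, 7, 6, 0]
After 2 (swap(2, 4)): [4, 5, 9, 1, 2, 8, 3, 7, 6, 0]
After 3 (swap(2, 5)): [4, 5, 8, 1, 2, 9, 3, 7, 6, 0]
After 4 (swap(5, 6)): [4, 5, 8, 1, 2, 3, 9, 7, 6, 0]
After 5 (rotate_left(3, 8, k=2)): [4, 5, 8, 3, 9, 7, 6, 1, 2, 0]
After 6 (reverse(5, 6)): [4, 5, 8, 3, 9, 6, 7, 1, 2, 0]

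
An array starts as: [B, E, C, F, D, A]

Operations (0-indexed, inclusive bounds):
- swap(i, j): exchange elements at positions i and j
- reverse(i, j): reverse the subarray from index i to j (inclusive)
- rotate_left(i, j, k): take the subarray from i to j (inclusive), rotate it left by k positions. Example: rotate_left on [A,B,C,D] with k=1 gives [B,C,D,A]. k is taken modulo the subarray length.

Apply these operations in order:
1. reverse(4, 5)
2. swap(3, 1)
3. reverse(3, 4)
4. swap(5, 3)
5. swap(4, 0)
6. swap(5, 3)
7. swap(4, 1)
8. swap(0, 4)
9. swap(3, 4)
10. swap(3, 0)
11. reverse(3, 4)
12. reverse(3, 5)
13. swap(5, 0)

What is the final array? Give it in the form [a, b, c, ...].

After 1 (reverse(4, 5)): [B, E, C, F, A, D]
After 2 (swap(3, 1)): [B, F, C, E, A, D]
After 3 (reverse(3, 4)): [B, F, C, A, E, D]
After 4 (swap(5, 3)): [B, F, C, D, E, A]
After 5 (swap(4, 0)): [E, F, C, D, B, A]
After 6 (swap(5, 3)): [E, F, C, A, B, D]
After 7 (swap(4, 1)): [E, B, C, A, F, D]
After 8 (swap(0, 4)): [F, B, C, A, E, D]
After 9 (swap(3, 4)): [F, B, C, E, A, D]
After 10 (swap(3, 0)): [E, B, C, F, A, D]
After 11 (reverse(3, 4)): [E, B, C, A, F, D]
After 12 (reverse(3, 5)): [E, B, C, D, F, A]
After 13 (swap(5, 0)): [A, B, C, D, F, E]

Answer: [A, B, C, D, F, E]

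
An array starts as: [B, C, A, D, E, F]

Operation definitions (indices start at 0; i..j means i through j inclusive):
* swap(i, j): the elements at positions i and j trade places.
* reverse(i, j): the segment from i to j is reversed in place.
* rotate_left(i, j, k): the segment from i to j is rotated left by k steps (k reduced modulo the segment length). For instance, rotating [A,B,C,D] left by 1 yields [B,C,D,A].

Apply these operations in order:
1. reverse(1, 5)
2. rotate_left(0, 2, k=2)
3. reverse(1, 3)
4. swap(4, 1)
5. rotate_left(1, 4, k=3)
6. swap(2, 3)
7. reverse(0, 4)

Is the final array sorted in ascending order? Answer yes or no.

Answer: no

Derivation:
After 1 (reverse(1, 5)): [B, F, E, D, A, C]
After 2 (rotate_left(0, 2, k=2)): [E, B, F, D, A, C]
After 3 (reverse(1, 3)): [E, D, F, B, A, C]
After 4 (swap(4, 1)): [E, A, F, B, D, C]
After 5 (rotate_left(1, 4, k=3)): [E, D, A, F, B, C]
After 6 (swap(2, 3)): [E, D, F, A, B, C]
After 7 (reverse(0, 4)): [B, A, F, D, E, C]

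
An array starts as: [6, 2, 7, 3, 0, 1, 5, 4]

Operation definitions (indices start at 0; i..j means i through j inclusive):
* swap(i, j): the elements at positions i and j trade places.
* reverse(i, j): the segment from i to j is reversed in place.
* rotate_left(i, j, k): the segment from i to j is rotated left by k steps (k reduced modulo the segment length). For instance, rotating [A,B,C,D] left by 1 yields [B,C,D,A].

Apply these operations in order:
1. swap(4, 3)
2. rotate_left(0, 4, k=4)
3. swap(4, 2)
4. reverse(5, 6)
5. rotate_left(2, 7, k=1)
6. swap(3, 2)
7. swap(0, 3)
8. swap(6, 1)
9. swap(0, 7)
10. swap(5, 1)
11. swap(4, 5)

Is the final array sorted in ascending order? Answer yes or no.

Answer: yes

Derivation:
After 1 (swap(4, 3)): [6, 2, 7, 0, 3, 1, 5, 4]
After 2 (rotate_left(0, 4, k=4)): [3, 6, 2, 7, 0, 1, 5, 4]
After 3 (swap(4, 2)): [3, 6, 0, 7, 2, 1, 5, 4]
After 4 (reverse(5, 6)): [3, 6, 0, 7, 2, 5, 1, 4]
After 5 (rotate_left(2, 7, k=1)): [3, 6, 7, 2, 5, 1, 4, 0]
After 6 (swap(3, 2)): [3, 6, 2, 7, 5, 1, 4, 0]
After 7 (swap(0, 3)): [7, 6, 2, 3, 5, 1, 4, 0]
After 8 (swap(6, 1)): [7, 4, 2, 3, 5, 1, 6, 0]
After 9 (swap(0, 7)): [0, 4, 2, 3, 5, 1, 6, 7]
After 10 (swap(5, 1)): [0, 1, 2, 3, 5, 4, 6, 7]
After 11 (swap(4, 5)): [0, 1, 2, 3, 4, 5, 6, 7]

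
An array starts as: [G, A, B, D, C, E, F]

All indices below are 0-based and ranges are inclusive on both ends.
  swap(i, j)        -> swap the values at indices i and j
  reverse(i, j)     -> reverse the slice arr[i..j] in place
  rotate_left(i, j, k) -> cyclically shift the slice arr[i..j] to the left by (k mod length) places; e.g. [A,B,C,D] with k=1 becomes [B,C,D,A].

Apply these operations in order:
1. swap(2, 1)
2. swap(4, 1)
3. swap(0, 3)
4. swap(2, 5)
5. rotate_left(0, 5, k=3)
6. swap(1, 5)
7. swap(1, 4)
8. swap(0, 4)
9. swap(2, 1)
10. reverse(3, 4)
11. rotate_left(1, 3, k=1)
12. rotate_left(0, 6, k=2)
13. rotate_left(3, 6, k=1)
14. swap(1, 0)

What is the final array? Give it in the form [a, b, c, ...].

After 1 (swap(2, 1)): [G, B, A, D, C, E, F]
After 2 (swap(4, 1)): [G, C, A, D, B, E, F]
After 3 (swap(0, 3)): [D, C, A, G, B, E, F]
After 4 (swap(2, 5)): [D, C, E, G, B, A, F]
After 5 (rotate_left(0, 5, k=3)): [G, B, A, D, C, E, F]
After 6 (swap(1, 5)): [G, E, A, D, C, B, F]
After 7 (swap(1, 4)): [G, C, A, D, E, B, F]
After 8 (swap(0, 4)): [E, C, A, D, G, B, F]
After 9 (swap(2, 1)): [E, A, C, D, G, B, F]
After 10 (reverse(3, 4)): [E, A, C, G, D, B, F]
After 11 (rotate_left(1, 3, k=1)): [E, C, G, A, D, B, F]
After 12 (rotate_left(0, 6, k=2)): [G, A, D, B, F, E, C]
After 13 (rotate_left(3, 6, k=1)): [G, A, D, F, E, C, B]
After 14 (swap(1, 0)): [A, G, D, F, E, C, B]

Answer: [A, G, D, F, E, C, B]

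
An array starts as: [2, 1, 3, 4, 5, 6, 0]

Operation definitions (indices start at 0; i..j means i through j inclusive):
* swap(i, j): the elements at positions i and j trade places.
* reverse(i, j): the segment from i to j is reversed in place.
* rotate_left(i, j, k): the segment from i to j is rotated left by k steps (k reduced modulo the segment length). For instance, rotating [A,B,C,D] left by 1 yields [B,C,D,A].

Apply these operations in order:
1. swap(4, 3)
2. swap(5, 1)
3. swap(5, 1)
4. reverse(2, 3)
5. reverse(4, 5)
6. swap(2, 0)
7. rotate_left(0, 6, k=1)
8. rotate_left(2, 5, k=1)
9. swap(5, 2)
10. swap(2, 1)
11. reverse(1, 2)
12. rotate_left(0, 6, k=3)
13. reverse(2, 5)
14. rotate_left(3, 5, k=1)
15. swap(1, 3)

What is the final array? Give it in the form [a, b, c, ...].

Answer: [4, 5, 2, 0, 6, 1, 3]

Derivation:
After 1 (swap(4, 3)): [2, 1, 3, 5, 4, 6, 0]
After 2 (swap(5, 1)): [2, 6, 3, 5, 4, 1, 0]
After 3 (swap(5, 1)): [2, 1, 3, 5, 4, 6, 0]
After 4 (reverse(2, 3)): [2, 1, 5, 3, 4, 6, 0]
After 5 (reverse(4, 5)): [2, 1, 5, 3, 6, 4, 0]
After 6 (swap(2, 0)): [5, 1, 2, 3, 6, 4, 0]
After 7 (rotate_left(0, 6, k=1)): [1, 2, 3, 6, 4, 0, 5]
After 8 (rotate_left(2, 5, k=1)): [1, 2, 6, 4, 0, 3, 5]
After 9 (swap(5, 2)): [1, 2, 3, 4, 0, 6, 5]
After 10 (swap(2, 1)): [1, 3, 2, 4, 0, 6, 5]
After 11 (reverse(1, 2)): [1, 2, 3, 4, 0, 6, 5]
After 12 (rotate_left(0, 6, k=3)): [4, 0, 6, 5, 1, 2, 3]
After 13 (reverse(2, 5)): [4, 0, 2, 1, 5, 6, 3]
After 14 (rotate_left(3, 5, k=1)): [4, 0, 2, 5, 6, 1, 3]
After 15 (swap(1, 3)): [4, 5, 2, 0, 6, 1, 3]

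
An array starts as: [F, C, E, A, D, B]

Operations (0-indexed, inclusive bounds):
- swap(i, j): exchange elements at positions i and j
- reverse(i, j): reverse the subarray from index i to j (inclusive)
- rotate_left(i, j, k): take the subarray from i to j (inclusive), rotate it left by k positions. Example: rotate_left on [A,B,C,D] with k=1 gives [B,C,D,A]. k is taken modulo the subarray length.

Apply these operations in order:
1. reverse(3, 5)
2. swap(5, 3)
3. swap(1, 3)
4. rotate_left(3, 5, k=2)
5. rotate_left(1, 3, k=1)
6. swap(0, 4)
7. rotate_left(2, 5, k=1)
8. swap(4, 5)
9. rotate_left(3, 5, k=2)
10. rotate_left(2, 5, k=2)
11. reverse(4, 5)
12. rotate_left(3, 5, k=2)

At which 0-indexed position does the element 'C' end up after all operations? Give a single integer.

Answer: 0

Derivation:
After 1 (reverse(3, 5)): [F, C, E, B, D, A]
After 2 (swap(5, 3)): [F, C, E, A, D, B]
After 3 (swap(1, 3)): [F, A, E, C, D, B]
After 4 (rotate_left(3, 5, k=2)): [F, A, E, B, C, D]
After 5 (rotate_left(1, 3, k=1)): [F, E, B, A, C, D]
After 6 (swap(0, 4)): [C, E, B, A, F, D]
After 7 (rotate_left(2, 5, k=1)): [C, E, A, F, D, B]
After 8 (swap(4, 5)): [C, E, A, F, B, D]
After 9 (rotate_left(3, 5, k=2)): [C, E, A, D, F, B]
After 10 (rotate_left(2, 5, k=2)): [C, E, F, B, A, D]
After 11 (reverse(4, 5)): [C, E, F, B, D, A]
After 12 (rotate_left(3, 5, k=2)): [C, E, F, A, B, D]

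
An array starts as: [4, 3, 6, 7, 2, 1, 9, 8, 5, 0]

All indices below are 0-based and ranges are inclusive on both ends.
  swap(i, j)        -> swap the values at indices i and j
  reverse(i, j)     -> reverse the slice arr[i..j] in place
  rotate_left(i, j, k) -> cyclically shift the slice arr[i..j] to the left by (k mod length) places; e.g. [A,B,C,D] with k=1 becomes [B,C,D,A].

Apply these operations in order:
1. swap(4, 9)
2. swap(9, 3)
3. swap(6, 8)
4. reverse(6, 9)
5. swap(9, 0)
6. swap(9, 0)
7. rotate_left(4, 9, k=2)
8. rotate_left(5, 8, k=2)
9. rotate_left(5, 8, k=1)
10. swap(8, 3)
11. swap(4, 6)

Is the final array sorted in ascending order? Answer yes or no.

After 1 (swap(4, 9)): [4, 3, 6, 7, 0, 1, 9, 8, 5, 2]
After 2 (swap(9, 3)): [4, 3, 6, 2, 0, 1, 9, 8, 5, 7]
After 3 (swap(6, 8)): [4, 3, 6, 2, 0, 1, 5, 8, 9, 7]
After 4 (reverse(6, 9)): [4, 3, 6, 2, 0, 1, 7, 9, 8, 5]
After 5 (swap(9, 0)): [5, 3, 6, 2, 0, 1, 7, 9, 8, 4]
After 6 (swap(9, 0)): [4, 3, 6, 2, 0, 1, 7, 9, 8, 5]
After 7 (rotate_left(4, 9, k=2)): [4, 3, 6, 2, 7, 9, 8, 5, 0, 1]
After 8 (rotate_left(5, 8, k=2)): [4, 3, 6, 2, 7, 5, 0, 9, 8, 1]
After 9 (rotate_left(5, 8, k=1)): [4, 3, 6, 2, 7, 0, 9, 8, 5, 1]
After 10 (swap(8, 3)): [4, 3, 6, 5, 7, 0, 9, 8, 2, 1]
After 11 (swap(4, 6)): [4, 3, 6, 5, 9, 0, 7, 8, 2, 1]

Answer: no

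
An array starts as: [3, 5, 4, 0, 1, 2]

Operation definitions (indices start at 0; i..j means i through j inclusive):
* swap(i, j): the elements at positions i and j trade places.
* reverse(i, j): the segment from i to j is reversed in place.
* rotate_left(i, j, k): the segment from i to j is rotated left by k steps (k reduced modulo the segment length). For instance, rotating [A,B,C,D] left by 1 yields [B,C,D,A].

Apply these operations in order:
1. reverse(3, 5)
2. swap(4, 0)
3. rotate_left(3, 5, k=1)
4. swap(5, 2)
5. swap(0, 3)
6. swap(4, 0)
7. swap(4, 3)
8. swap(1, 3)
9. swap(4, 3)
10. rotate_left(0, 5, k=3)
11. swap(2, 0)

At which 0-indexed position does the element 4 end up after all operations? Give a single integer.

Answer: 0

Derivation:
After 1 (reverse(3, 5)): [3, 5, 4, 2, 1, 0]
After 2 (swap(4, 0)): [1, 5, 4, 2, 3, 0]
After 3 (rotate_left(3, 5, k=1)): [1, 5, 4, 3, 0, 2]
After 4 (swap(5, 2)): [1, 5, 2, 3, 0, 4]
After 5 (swap(0, 3)): [3, 5, 2, 1, 0, 4]
After 6 (swap(4, 0)): [0, 5, 2, 1, 3, 4]
After 7 (swap(4, 3)): [0, 5, 2, 3, 1, 4]
After 8 (swap(1, 3)): [0, 3, 2, 5, 1, 4]
After 9 (swap(4, 3)): [0, 3, 2, 1, 5, 4]
After 10 (rotate_left(0, 5, k=3)): [1, 5, 4, 0, 3, 2]
After 11 (swap(2, 0)): [4, 5, 1, 0, 3, 2]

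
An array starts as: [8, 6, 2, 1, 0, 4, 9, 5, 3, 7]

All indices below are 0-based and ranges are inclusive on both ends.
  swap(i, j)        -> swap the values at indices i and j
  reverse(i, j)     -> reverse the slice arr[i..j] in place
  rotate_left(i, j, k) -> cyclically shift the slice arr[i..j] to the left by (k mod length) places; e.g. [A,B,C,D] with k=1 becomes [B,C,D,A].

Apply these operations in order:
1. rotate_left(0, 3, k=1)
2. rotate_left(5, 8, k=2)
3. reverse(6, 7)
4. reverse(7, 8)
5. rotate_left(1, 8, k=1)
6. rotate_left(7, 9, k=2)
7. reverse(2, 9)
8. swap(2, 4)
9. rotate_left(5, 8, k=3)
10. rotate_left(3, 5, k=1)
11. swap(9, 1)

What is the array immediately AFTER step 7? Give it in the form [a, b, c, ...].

Answer: [6, 1, 2, 3, 7, 9, 4, 5, 0, 8]

Derivation:
After 1 (rotate_left(0, 3, k=1)): [6, 2, 1, 8, 0, 4, 9, 5, 3, 7]
After 2 (rotate_left(5, 8, k=2)): [6, 2, 1, 8, 0, 5, 3, 4, 9, 7]
After 3 (reverse(6, 7)): [6, 2, 1, 8, 0, 5, 4, 3, 9, 7]
After 4 (reverse(7, 8)): [6, 2, 1, 8, 0, 5, 4, 9, 3, 7]
After 5 (rotate_left(1, 8, k=1)): [6, 1, 8, 0, 5, 4, 9, 3, 2, 7]
After 6 (rotate_left(7, 9, k=2)): [6, 1, 8, 0, 5, 4, 9, 7, 3, 2]
After 7 (reverse(2, 9)): [6, 1, 2, 3, 7, 9, 4, 5, 0, 8]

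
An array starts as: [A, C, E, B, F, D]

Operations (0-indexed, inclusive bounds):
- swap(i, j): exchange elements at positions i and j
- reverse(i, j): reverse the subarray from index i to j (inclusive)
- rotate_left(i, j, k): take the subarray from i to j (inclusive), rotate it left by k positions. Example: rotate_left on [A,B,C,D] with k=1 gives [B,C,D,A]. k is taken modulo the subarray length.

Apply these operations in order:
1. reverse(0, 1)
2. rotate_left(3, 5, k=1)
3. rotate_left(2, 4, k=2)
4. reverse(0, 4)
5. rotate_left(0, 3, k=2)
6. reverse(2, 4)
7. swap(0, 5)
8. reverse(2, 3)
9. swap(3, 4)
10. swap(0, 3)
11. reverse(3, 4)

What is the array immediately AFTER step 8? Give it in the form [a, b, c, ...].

After 1 (reverse(0, 1)): [C, A, E, B, F, D]
After 2 (rotate_left(3, 5, k=1)): [C, A, E, F, D, B]
After 3 (rotate_left(2, 4, k=2)): [C, A, D, E, F, B]
After 4 (reverse(0, 4)): [F, E, D, A, C, B]
After 5 (rotate_left(0, 3, k=2)): [D, A, F, E, C, B]
After 6 (reverse(2, 4)): [D, A, C, E, F, B]
After 7 (swap(0, 5)): [B, A, C, E, F, D]
After 8 (reverse(2, 3)): [B, A, E, C, F, D]

Answer: [B, A, E, C, F, D]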